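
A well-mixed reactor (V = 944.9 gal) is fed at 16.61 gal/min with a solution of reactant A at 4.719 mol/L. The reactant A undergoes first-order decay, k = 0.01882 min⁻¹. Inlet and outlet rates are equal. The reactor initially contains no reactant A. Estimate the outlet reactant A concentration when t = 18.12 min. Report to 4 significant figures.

Species balance: V dC/dt = Q C_in − Q C − k V C.
dC/dt = (Q/V) C_in − (Q/V + k) C; effective rate a = Q/V + k = 0.0175786 + 0.01882 = 0.0363986 min⁻¹.
C_ss = Q C_in/(Q + kV) = 2.27903 mol/L; C(t) = C_ss + (C₀ − C_ss) e^(−a t).
C(18.12) = 2.27903 + (-2.27903)·e^(−0.0363986·18.12) = 2.27903 + (-2.27903)·0.517088 = 1.10057 mol/L.

1.101 mol/L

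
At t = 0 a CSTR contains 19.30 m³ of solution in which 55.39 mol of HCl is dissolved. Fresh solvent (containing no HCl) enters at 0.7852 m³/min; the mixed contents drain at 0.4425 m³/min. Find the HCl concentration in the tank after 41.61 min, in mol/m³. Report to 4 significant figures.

Let m(t) be the amount of HCl. Volume: V(t) = V₀ + (Q_in − Q_out) t = 19.30 + 0.342700 t; V(41.61) = 33.5597 m³.
Species balance (pure solvent in): dm/dt = −Q_out · m/V(t).
dm/m = −Q_out dt/(V₀ + 0.342700 t); integrating gives ln(m/m₀) = −(Q_out/(Q_in−Q_out)) ln(V/V₀).
m = m₀ (V₀/V)^(Q_out/(Q_in−Q_out)) = 55.39 × (19.30/33.5597)^(1.29122) = 27.1145 mol.
C = m/V = 27.1145/33.5597 = 0.807948 mol/m³.

0.8079 mol/m³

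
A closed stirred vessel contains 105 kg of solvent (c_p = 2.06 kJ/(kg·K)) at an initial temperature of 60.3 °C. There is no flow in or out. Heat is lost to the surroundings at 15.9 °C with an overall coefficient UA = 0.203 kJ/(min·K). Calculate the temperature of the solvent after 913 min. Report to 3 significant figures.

M c_p dT/dt = −UA(T − T_amb).
dT/dt = (T_ss − T)/τ with T_ss = T_amb = 15.900 °C, τ = M c_p/UA = 105·2.06/0.203 = 1065.5 min.
Solution: T(t) = T_ss + (T₀ − T_ss) e^(−t/τ).
T(913) = 15.900 + (44.400)·0.42449 = 34.747 °C.

34.7 °C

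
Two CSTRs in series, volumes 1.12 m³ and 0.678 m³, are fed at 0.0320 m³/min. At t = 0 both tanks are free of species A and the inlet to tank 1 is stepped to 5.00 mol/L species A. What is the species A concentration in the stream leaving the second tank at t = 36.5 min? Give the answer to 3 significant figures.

1.90 mol/L

Time constants: τᵢ = Vᵢ/Q for each well-mixed tank.
τ₁ = 1.12/0.0320 = 35.000 min; τ₂ = 0.678/0.0320 = 21.188 min.
Tank 1: C₁ = C_in(1 − e^(−t/τ₁)). Tank 2 (τ₁ ≠ τ₂): C₂ = C_in[1 − (τ₁ e^(−t/τ₁) − τ₂ e^(−t/τ₂))/(τ₁ − τ₂)].
At t = 36.5: e^(−t/τ₁) = 0.35245, e^(−t/τ₂) = 0.17858.
C₂ = 5.00·[1 − (35.000·0.35245 − 21.188·0.17858)/(13.812)] = 5.00·0.38086 = 1.9043 mol/L.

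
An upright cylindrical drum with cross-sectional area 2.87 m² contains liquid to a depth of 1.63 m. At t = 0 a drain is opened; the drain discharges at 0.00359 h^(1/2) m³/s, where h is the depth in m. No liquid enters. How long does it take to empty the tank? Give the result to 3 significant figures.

A dh/dt = −Q_out = −0.00359 √h.
∫ h^(−1/2) dh = −(0.00359/A) ∫ dt, giving 2√h = 2√h₀ − (0.00359/A) t.
Set h = 0: 2√h₀ = (0.00359/A) t_empty ⇒ t_empty = 2A√h₀/0.00359.
t_empty = 2·2.87·√1.63/0.00359 = 5.7400·1.2767/0.00359 = 2041.3 s.

2040 s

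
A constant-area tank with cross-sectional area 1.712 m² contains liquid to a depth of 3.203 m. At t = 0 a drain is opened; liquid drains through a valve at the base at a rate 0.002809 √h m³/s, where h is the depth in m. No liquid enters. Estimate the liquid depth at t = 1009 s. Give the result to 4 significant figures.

0.9253 m

A dh/dt = −Q_out = −0.002809 √h.
This is separable: 2 d(√h)/dt = −0.002809/A, so √h = √h₀ − (0.002809/(2A)) t.
√h = √3.203 − 0.002809·1009/(2·1.712) = 1.78969 − 0.827769 = 0.961924.
h = 0.961924² = 0.925297 m.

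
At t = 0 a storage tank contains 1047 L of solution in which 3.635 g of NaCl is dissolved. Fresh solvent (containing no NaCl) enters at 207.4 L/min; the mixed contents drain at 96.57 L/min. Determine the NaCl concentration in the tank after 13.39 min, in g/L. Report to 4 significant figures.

0.0006656 g/L

Let m(t) be the amount of NaCl. Volume: V(t) = V₀ + (Q_in − Q_out) t = 1047 + 110.830 t; V(13.39) = 2531.01 L.
Species balance (pure solvent in): dm/dt = −Q_out · m/V(t).
Separate: dm/m = −Q_out dt/V(t) ⇒ ln(m/m₀) = −(Q_out/(Q_in−Q_out)) ln(V/V₀).
m = m₀ (V₀/V)^(Q_out/(Q_in−Q_out)) = 3.635 × (1047/2531.01)^(0.871334) = 1.68454 g.
C = m/V = 1.68454/2531.01 = 0.000665558 g/L.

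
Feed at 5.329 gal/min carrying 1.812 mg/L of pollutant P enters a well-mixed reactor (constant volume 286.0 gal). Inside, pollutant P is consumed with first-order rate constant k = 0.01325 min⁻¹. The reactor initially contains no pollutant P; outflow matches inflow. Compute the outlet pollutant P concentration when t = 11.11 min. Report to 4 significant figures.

Accumulation = in − out − consumed: V dC/dt = Q C_in − Q C − k V C.
dC/dt = (Q/V) C_in − (Q/V + k) C; effective rate a = Q/V + k = 0.0186329 + 0.01325 = 0.0318829 min⁻¹.
C_ss = Q C_in/(Q + kV) = 1.05896 mg/L; C(t) = C_ss + (C₀ − C_ss) e^(−a t).
C(11.11) = 1.05896 + (-1.05896)·e^(−0.0318829·11.11) = 1.05896 + (-1.05896)·0.701722 = 0.315866 mg/L.

0.3159 mg/L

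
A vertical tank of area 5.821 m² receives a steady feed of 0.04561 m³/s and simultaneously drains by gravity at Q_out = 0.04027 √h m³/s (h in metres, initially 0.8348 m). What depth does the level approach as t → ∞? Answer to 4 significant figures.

1.283 m

A dh/dt = Q_in − 0.04027 √h. Steady state requires inflow = outflow:
Q_in = 0.04027 √h_ss ⇒ √h_ss = 0.04561/0.04027 = 1.13260.
h_ss = 1.13260² = 1.28279 m. (Since h₀ = 0.8348 m < h_ss, the level will rise toward this value.)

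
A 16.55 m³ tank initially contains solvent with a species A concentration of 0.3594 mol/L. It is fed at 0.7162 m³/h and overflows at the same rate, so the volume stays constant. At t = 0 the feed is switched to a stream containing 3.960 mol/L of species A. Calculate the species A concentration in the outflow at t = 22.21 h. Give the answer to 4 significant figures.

Mass balance on the solute (V constant): V dC/dt = Q(C_in − C).
So dC/dt = (C_in − C)/τ with τ = V/Q = 16.55/0.7162 = 23.1081 h.
This is linear first-order; C(t) = C_in + (C₀ − C_in) e^(−t/τ).
C(22.21) = 3.960 + (0.3594 − 3.960)·e^(−22.21/23.1081) = 3.960 + (-3.60060)·0.382458 = 2.58292 mol/L.

2.583 mol/L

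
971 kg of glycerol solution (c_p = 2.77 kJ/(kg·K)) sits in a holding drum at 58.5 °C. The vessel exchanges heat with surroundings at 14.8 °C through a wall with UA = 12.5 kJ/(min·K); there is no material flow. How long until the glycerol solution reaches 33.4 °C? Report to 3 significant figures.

184 min

M c_p dT/dt = −UA(T − T_amb).
τ = M c_p/UA = 215.17 min; T_ss = T_amb = 14.800 °C.
T(t) = T_ss + (T₀ − T_ss)e^(−t/τ); set T = 33.4:
t = −τ ln[(T − T_ss)/(T₀ − T_ss)] = −215.17 · ln(0.42563) = 183.80 min.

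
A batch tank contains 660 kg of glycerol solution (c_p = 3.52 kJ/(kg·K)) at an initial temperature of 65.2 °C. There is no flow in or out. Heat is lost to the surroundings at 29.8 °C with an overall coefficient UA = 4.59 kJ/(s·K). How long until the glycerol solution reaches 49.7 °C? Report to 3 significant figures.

292 s

Unsteady energy balance on the tank contents: M c_p dT/dt = −UA(T − T_amb).
τ = M c_p/UA = 506.14 s; T_ss = T_amb = 29.800 °C.
T(t) = T_ss + (T₀ − T_ss)e^(−t/τ); set T = 49.7:
t = −τ ln[(T − T_ss)/(T₀ − T_ss)] = −506.14 · ln(0.56215) = 291.53 s.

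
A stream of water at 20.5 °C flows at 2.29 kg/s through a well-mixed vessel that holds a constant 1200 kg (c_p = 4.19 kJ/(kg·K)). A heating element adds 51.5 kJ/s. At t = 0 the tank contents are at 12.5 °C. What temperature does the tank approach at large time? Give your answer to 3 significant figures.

25.9 °C

M c_p dT/dt = ṁ c_p (T_in − T) + Q̇.
At steady state dT/dt = 0 ⇒ T_ss = T_in + Q̇/(ṁ c_p) = 20.5 + 51.5/(2.29·4.19) = 25.867 °C.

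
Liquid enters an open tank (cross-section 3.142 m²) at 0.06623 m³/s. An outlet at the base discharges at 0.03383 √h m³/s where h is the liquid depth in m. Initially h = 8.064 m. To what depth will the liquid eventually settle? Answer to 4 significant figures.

3.833 m

A dh/dt = Q_in − 0.03383 √h. Steady state requires inflow = outflow:
Q_in = 0.03383 √h_ss ⇒ √h_ss = 0.06623/0.03383 = 1.95773.
h_ss = 1.95773² = 3.83271 m. (Since h₀ = 8.064 m > h_ss, the level will fall toward this value.)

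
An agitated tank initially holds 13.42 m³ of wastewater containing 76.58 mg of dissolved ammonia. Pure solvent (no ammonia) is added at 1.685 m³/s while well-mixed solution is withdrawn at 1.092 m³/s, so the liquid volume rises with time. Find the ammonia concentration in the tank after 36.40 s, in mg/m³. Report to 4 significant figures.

Let m(t) be the amount of ammonia. Volume: V(t) = V₀ + (Q_in − Q_out) t = 13.42 + 0.593000 t; V(36.40) = 35.0052 m³.
Solute balance: dm/dt = 0 − Q_out C = −Q_out m/V(t).
Separate: dm/m = −Q_out dt/V(t) ⇒ ln(m/m₀) = −(Q_out/(Q_in−Q_out)) ln(V/V₀).
m = m₀ (V₀/V)^(Q_out/(Q_in−Q_out)) = 76.58 × (13.42/35.0052)^(1.84148) = 13.1026 mg.
C = m/V = 13.1026/35.0052 = 0.374305 mg/m³.

0.3743 mg/m³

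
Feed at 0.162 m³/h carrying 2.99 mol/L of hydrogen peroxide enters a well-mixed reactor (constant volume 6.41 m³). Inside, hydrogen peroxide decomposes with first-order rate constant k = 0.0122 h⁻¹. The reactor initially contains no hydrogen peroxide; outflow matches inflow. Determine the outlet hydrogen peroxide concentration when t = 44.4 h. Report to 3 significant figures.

1.63 mol/L

Species balance: V dC/dt = Q C_in − Q C − k V C.
dC/dt = (Q/V) C_in − (Q/V + k) C; effective rate a = Q/V + k = 0.025273 + 0.0122 = 0.037473 h⁻¹.
C_ss = Q C_in/(Q + kV) = 2.0166 mol/L; C(t) = C_ss + (C₀ − C_ss) e^(−a t).
C(44.4) = 2.0166 + (-2.0166)·e^(−0.037473·44.4) = 2.0166 + (-2.0166)·0.18942 = 1.6346 mol/L.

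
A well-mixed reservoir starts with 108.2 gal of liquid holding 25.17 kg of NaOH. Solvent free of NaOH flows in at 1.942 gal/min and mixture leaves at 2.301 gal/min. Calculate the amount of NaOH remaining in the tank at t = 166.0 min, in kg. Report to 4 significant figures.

Let m(t) be the amount of NaOH. Volume: V(t) = V₀ + (Q_in − Q_out) t = 108.2 − 0.359000 t; V(166.0) = 48.6060 gal.
Solute balance: dm/dt = 0 − Q_out C = −Q_out m/V(t).
Separate: dm/m = −Q_out dt/V(t) ⇒ ln(m/m₀) = −(Q_out/(Q_in−Q_out)) ln(V/V₀).
m = m₀ (V₀/V)^(Q_out/(Q_in−Q_out)) = 25.17 × (108.2/48.6060)^(-6.40947) = 0.149057 kg.

0.1491 kg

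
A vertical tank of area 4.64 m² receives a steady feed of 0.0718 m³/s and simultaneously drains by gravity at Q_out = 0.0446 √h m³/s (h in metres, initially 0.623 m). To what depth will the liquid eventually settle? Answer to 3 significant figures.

2.59 m

Level balance: A dh/dt = 0.0718 − 0.0446 √h. Setting dh/dt = 0:
Q_in = 0.0446 √h_ss ⇒ √h_ss = 0.0718/0.0446 = 1.6099.
h_ss = 1.6099² = 2.5917 m. (Since h₀ = 0.623 m < h_ss, the level will rise toward this value.)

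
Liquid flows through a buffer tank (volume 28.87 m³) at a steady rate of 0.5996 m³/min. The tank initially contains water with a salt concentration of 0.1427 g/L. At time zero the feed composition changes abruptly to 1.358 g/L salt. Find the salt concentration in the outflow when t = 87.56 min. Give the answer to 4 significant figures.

Accumulation = in − out for the solute gives V dC/dt = Q(C_in − C).
Rewrite as dC/dt + C/τ = C_in/τ, τ = V/Q = 48.1488 min.
C approaches C_in exponentially: C(t) = C_in + (C₀ − C_in) e^(−t/τ).
C(87.56) = 1.358 + (0.1427 − 1.358)·e^(−87.56/48.1488) = 1.358 + (-1.21530)·0.162264 = 1.16080 g/L.

1.161 g/L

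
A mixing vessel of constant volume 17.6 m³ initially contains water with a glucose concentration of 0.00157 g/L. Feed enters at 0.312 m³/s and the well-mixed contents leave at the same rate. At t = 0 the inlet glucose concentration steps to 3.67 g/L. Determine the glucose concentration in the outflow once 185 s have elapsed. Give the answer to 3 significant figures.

Mass balance on the solute (V constant): V dC/dt = Q(C_in − C).
So dC/dt = (C_in − C)/τ with τ = V/Q = 17.6/0.312 = 56.410 s.
This is linear first-order; C(t) = C_in + (C₀ − C_in) e^(−t/τ).
C(185) = 3.67 + (0.00157 − 3.67)·e^(−185/56.410) = 3.67 + (-3.6684)·0.037645 = 3.5319 g/L.

3.53 g/L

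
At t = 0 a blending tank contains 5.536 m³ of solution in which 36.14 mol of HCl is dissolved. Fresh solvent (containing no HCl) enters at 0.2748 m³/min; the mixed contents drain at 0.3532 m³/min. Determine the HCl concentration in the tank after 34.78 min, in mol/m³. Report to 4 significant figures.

0.6056 mol/m³

Let m(t) be the amount of HCl. Volume: V(t) = V₀ + (Q_in − Q_out) t = 5.536 − 0.0784000 t; V(34.78) = 2.80925 m³.
No HCl enters, so dm/dt = −Q_out · (m/V).
Separate: dm/m = −Q_out dt/V(t) ⇒ ln(m/m₀) = −(Q_out/(Q_in−Q_out)) ln(V/V₀).
m = m₀ (V₀/V)^(Q_out/(Q_in−Q_out)) = 36.14 × (5.536/2.80925)^(-4.50510) = 1.70121 mol.
C = m/V = 1.70121/2.80925 = 0.605575 mol/m³.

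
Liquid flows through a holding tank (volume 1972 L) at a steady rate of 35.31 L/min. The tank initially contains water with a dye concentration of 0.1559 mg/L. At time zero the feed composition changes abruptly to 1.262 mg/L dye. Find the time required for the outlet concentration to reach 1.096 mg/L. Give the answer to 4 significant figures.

Mass balance on the solute (V constant): V dC/dt = Q(C_in − C), so τ = V/Q = 55.8482 min.
C(t) = C_in + (C₀ − C_in) e^(−t/τ). Set C = 1.096 and solve for t:
e^(−t/τ) = (C − C_in)/(C₀ − C_in) = (1.096 − 1.262)/(0.1559 − 1.262) = 0.150077
t = −τ ln(…) = 55.8482 × 1.89661 = 105.922 min.

105.9 min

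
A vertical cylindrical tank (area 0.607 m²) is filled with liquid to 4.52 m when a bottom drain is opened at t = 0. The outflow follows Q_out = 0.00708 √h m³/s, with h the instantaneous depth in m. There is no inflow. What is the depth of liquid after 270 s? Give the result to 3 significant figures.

0.304 m

A dh/dt = −Q_out = −0.00708 √h.
Separate and integrate: 2(√h − √h₀) = −(0.00708/A) t.
√h = √4.52 − 0.00708·270/(2·0.607) = 2.1260 − 1.5746 = 0.55140.
h = 0.55140² = 0.30404 m.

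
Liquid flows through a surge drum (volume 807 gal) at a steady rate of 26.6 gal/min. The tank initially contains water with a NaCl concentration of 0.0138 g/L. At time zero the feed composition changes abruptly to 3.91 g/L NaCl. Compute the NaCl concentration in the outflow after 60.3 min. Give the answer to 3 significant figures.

Accumulation = in − out for the solute gives V dC/dt = Q(C_in − C).
Time constant τ = V/Q = 807/26.6 = 30.338 min.
C approaches C_in exponentially: C(t) = C_in + (C₀ − C_in) e^(−t/τ).
C(60.3) = 3.91 + (0.0138 − 3.91)·e^(−60.3/30.338) = 3.91 + (-3.8962)·0.13703 = 3.3761 g/L.

3.38 g/L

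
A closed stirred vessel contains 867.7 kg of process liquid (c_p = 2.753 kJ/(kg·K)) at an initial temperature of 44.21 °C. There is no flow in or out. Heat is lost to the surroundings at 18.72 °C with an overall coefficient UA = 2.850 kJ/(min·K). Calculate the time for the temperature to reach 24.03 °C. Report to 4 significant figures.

Lumped-capacitance energy balance: M c_p dT/dt = UA(T_amb − T).
τ = M c_p/UA = 838.168 min; T_ss = T_amb = 18.7200 °C.
T(t) = T_ss + (T₀ − T_ss)e^(−t/τ); set T = 24.03:
t = −τ ln[(T − T_ss)/(T₀ − T_ss)] = −838.168 · ln(0.208317) = 1314.83 min.

1315 min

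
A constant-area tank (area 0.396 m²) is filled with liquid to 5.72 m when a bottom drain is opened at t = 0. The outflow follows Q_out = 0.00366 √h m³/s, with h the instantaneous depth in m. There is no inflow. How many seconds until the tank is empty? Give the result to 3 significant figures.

518 s

With no inflow, A dh/dt = −0.00366 √h.
Separate and integrate: 2(√h − √h₀) = −(0.00366/A) t.
Tank is empty when √h = 0: t_empty = 2A√h₀/0.00366.
t_empty = 2·0.396·√5.72/0.00366 = 0.79200·2.3917/0.00366 = 517.54 s.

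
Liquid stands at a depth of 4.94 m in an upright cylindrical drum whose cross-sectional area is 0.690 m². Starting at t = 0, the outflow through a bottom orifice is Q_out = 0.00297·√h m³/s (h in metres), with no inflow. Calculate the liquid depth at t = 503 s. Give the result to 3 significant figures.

1.30 m

Unsteady balance on liquid volume: A dh/dt = −0.00297 √h.
Separate and integrate: 2(√h − √h₀) = −(0.00297/A) t.
√h = √4.94 − 0.00297·503/(2·0.690) = 2.2226 − 1.0825 = 1.1401.
h = 1.1401² = 1.2998 m.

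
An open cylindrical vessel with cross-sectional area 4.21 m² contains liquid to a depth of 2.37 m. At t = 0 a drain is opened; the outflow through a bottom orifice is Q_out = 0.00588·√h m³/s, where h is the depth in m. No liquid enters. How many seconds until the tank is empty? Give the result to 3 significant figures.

A dh/dt = −Q_out = −0.00588 √h.
Separate and integrate: 2(√h − √h₀) = −(0.00588/A) t.
Tank is empty when √h = 0: t_empty = 2A√h₀/0.00588.
t_empty = 2·4.21·√2.37/0.00588 = 8.4200·1.5395/0.00588 = 2204.5 s.

2200 s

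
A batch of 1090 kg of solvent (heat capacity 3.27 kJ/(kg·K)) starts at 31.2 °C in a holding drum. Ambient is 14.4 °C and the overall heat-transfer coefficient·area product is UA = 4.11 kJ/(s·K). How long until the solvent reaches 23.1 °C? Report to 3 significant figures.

M c_p dT/dt = −UA(T − T_amb).
τ = M c_p/UA = 867.23 s; T_ss = T_amb = 14.400 °C.
T(t) = T_ss + (T₀ − T_ss)e^(−t/τ); set T = 23.1:
t = −τ ln[(T − T_ss)/(T₀ − T_ss)] = −867.23 · ln(0.51786) = 570.68 s.

571 s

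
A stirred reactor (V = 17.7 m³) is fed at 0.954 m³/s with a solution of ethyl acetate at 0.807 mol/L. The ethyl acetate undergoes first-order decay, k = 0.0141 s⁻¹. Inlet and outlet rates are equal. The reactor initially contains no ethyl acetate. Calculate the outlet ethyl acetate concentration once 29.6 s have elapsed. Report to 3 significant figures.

Species balance: V dC/dt = Q C_in − Q C − k V C.
This is linear with rate a = Q/V + k = 0.067998 s⁻¹.
C_ss = Q C_in/(Q + kV) = 0.63966 mol/L; C(t) = C_ss + (C₀ − C_ss) e^(−a t).
C(29.6) = 0.63966 + (-0.63966)·e^(−0.067998·29.6) = 0.63966 + (-0.63966)·0.13362 = 0.55419 mol/L.

0.554 mol/L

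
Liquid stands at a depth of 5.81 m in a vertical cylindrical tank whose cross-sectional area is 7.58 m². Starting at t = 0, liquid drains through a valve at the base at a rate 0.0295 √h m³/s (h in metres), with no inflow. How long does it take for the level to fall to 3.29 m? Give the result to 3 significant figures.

307 s

With no inflow, A dh/dt = −0.0295 √h.
Separate and integrate: 2(√h − √h₀) = −(0.0295/A) t.
t = 2A(√h₀ − √h)/0.0295 = 2·7.58·(√5.81 − √3.29)/0.0295
  = 15.160 × (2.4104 − 1.8138) / 0.0295 = 306.57 s.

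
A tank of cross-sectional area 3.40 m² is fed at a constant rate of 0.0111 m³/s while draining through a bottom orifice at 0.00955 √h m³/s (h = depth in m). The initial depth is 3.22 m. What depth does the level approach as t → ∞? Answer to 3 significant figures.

Accumulation of liquid (constant cross-section A): A dh/dt = Q_in − 0.00955 √h. At steady state dh/dt = 0:
Q_in = 0.00955 √h_ss ⇒ √h_ss = 0.0111/0.00955 = 1.1623.
h_ss = 1.1623² = 1.3509 m. (Since h₀ = 3.22 m > h_ss, the level will fall toward this value.)

1.35 m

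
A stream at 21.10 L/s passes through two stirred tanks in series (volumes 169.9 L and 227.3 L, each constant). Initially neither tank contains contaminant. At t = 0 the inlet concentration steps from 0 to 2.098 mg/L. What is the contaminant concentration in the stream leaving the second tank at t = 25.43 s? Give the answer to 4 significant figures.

1.578 mg/L

Species balance on tank i: dCᵢ/dt = (Cᵢ₋₁ − Cᵢ)/τᵢ with τᵢ = Vᵢ/Q.
τ₁ = 169.9/21.10 = 8.05213 s; τ₂ = 227.3/21.10 = 10.7725 s.
Solving the cascade with C₁(0)=C₂(0)=0 gives C₂(t) = C_in[1 − (τ₁ e^(−t/τ₁) − τ₂ e^(−t/τ₂))/(τ₁ − τ₂)].
At t = 25.43: e^(−t/τ₁) = 0.0425035, e^(−t/τ₂) = 0.0943600.
C₂ = 2.098·[1 − (8.05213·0.0425035 − 10.7725·0.0943600)/(-2.72038)] = 2.098·0.752148 = 1.57801 mg/L.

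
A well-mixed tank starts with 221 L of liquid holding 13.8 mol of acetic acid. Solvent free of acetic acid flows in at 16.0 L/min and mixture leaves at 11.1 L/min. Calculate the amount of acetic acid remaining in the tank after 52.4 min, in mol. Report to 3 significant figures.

2.41 mol

Let m(t) be the amount of acetic acid. Volume: V(t) = V₀ + (Q_in − Q_out) t = 221 + 4.9000 t; V(52.4) = 477.76 L.
Species balance (pure solvent in): dm/dt = −Q_out · m/V(t).
Separate: dm/m = −Q_out dt/V(t) ⇒ ln(m/m₀) = −(Q_out/(Q_in−Q_out)) ln(V/V₀).
m = m₀ (V₀/V)^(Q_out/(Q_in−Q_out)) = 13.8 × (221/477.76)^(2.2653) = 2.4067 mol.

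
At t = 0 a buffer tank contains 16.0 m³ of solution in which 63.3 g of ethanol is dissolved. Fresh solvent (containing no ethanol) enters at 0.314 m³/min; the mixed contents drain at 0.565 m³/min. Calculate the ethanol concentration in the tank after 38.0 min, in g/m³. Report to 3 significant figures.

Total volume: dV/dt = Q_in − Q_out = -0.25100 m³/min, so V(t) = 16.0 − 0.25100 t and V(38.0) = 6.4620 m³.
Solute balance: dm/dt = 0 − Q_out C = −Q_out m/V(t).
Separate: dm/m = −Q_out dt/V(t) ⇒ ln(m/m₀) = −(Q_out/(Q_in−Q_out)) ln(V/V₀).
m = m₀ (V₀/V)^(Q_out/(Q_in−Q_out)) = 63.3 × (16.0/6.4620)^(-2.2510) = 8.2237 g.
C = m/V = 8.2237/6.4620 = 1.2726 g/m³.

1.27 g/m³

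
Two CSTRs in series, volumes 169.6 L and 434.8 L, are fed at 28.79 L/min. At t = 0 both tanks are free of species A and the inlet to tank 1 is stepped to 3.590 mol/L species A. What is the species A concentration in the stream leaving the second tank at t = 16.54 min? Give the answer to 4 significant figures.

Species balance on tank i: dCᵢ/dt = (Cᵢ₋₁ − Cᵢ)/τᵢ with τᵢ = Vᵢ/Q.
τ₁ = 169.6/28.79 = 5.89093 min; τ₂ = 434.8/28.79 = 15.1025 min.
Tank 1: C₁ = C_in(1 − e^(−t/τ₁)). Tank 2 (τ₁ ≠ τ₂): C₂ = C_in[1 − (τ₁ e^(−t/τ₁) − τ₂ e^(−t/τ₂))/(τ₁ − τ₂)].
At t = 16.54: e^(−t/τ₁) = 0.0603434, e^(−t/τ₂) = 0.334478.
C₂ = 3.590·[1 − (5.89093·0.0603434 − 15.1025·0.334478)/(-9.21153)] = 3.590·0.490209 = 1.75985 mol/L.

1.760 mol/L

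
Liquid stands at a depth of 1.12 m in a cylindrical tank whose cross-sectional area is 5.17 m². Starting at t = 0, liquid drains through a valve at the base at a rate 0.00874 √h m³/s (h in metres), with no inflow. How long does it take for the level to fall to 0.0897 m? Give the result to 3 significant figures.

A dh/dt = −Q_out = −0.00874 √h.
∫ h^(−1/2) dh = −(0.00874/A) ∫ dt, giving 2√h = 2√h₀ − (0.00874/A) t.
t = 2A(√h₀ − √h)/0.00874 = 2·5.17·(√1.12 − √0.0897)/0.00874
  = 10.340 × (1.0583 − 0.29950) / 0.00874 = 897.71 s.

898 s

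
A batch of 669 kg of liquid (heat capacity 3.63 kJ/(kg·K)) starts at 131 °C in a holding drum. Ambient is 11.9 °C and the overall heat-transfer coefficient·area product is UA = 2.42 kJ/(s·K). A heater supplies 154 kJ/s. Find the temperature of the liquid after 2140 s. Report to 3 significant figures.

M c_p dT/dt = −UA(T − T_amb) + Q̇.
dT/dt = (T_ss − T)/τ with T_ss = T_amb + Q̇/UA = 11.9 + 154/2.42 = 75.536 °C, τ = M c_p/UA = 669·3.63/2.42 = 1003.5 s.
Solution: T(t) = T_ss + (T₀ − T_ss) e^(−t/τ).
T(2140) = 75.536 + (55.464)·0.11854 = 82.111 °C.

82.1 °C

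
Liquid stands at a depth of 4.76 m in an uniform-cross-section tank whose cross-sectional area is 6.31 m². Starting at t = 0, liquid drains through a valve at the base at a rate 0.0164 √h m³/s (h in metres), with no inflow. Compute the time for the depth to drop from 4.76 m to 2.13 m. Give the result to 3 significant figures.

Unsteady balance on liquid volume: A dh/dt = −0.0164 √h.
This is separable: 2 d(√h)/dt = −0.0164/A, so √h = √h₀ − (0.0164/(2A)) t.
t = 2A(√h₀ − √h)/0.0164 = 2·6.31·(√4.76 − √2.13)/0.0164
  = 12.620 × (2.1817 − 1.4595) / 0.0164 = 555.81 s.

556 s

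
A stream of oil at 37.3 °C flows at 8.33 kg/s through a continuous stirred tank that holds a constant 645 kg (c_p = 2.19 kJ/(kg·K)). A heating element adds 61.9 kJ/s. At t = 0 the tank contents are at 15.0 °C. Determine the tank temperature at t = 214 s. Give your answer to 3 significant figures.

M c_p dT/dt = ṁ c_p (T_in − T) + Q̇.
τ = M/ṁ = 77.431 s; T_ss = T_in + Q̇/(ṁ c_p) = 37.3 + 61.9/(8.33·2.19) = 40.693 °C.
This is linear first-order; T(t) = T_ss + (T₀ − T_ss) e^(−t/τ).
T(214) = 40.693 + (-25.693)·e^(−214/77.431) = 40.693 + (-25.693)·0.063055 = 39.073 °C.

39.1 °C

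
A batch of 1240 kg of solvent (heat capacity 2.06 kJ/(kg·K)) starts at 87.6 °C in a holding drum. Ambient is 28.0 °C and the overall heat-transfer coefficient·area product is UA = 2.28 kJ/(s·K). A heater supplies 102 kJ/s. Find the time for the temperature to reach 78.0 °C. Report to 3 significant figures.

First-law balance (no shaft work): M c_p dT/dt = −UA(T − T_amb) + Q̇.
τ = M c_p/UA = 1120.4 s; T_ss = T_amb + Q̇/UA = 28.0 + 102/2.28 = 72.737 °C.
T(t) = T_ss + (T₀ − T_ss)e^(−t/τ); set T = 78.0:
t = −τ ln[(T − T_ss)/(T₀ − T_ss)] = −1120.4 · ln(0.35411) = 1163.1 s.

1160 s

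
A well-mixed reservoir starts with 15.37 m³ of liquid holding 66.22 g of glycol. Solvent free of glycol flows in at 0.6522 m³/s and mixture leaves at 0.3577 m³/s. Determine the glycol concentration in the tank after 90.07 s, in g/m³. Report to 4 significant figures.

Let m(t) be the amount of glycol. Volume: V(t) = V₀ + (Q_in − Q_out) t = 15.37 + 0.294500 t; V(90.07) = 41.8956 m³.
Species balance (pure solvent in): dm/dt = −Q_out · m/V(t).
dm/m = −Q_out dt/(V₀ + 0.294500 t); integrating gives ln(m/m₀) = −(Q_out/(Q_in−Q_out)) ln(V/V₀).
m = m₀ (V₀/V)^(Q_out/(Q_in−Q_out)) = 66.22 × (15.37/41.8956)^(1.21460) = 19.5901 g.
C = m/V = 19.5901/41.8956 = 0.467593 g/m³.

0.4676 g/m³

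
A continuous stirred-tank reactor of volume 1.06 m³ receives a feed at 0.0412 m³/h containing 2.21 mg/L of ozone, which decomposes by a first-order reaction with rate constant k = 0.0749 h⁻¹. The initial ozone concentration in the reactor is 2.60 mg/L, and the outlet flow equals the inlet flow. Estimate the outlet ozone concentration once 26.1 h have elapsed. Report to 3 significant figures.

0.850 mg/L

Species balance: V dC/dt = Q C_in − Q C − k V C.
This is linear with rate a = Q/V + k = 0.11377 h⁻¹.
C_ss = Q C_in/(Q + kV) = 0.75503 mg/L; C(t) = C_ss + (C₀ − C_ss) e^(−a t).
C(26.1) = 0.75503 + (1.8450)·e^(−0.11377·26.1) = 0.75503 + (1.8450)·0.051337 = 0.84974 mg/L.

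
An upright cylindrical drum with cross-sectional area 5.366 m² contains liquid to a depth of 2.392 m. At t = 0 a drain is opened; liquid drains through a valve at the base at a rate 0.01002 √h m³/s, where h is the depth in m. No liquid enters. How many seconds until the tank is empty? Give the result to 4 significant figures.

Unsteady balance on liquid volume: A dh/dt = −0.01002 √h.
Separate and integrate: 2(√h − √h₀) = −(0.01002/A) t.
Set h = 0: 2√h₀ = (0.01002/A) t_empty ⇒ t_empty = 2A√h₀/0.01002.
t_empty = 2·5.366·√2.392/0.01002 = 10.7320·1.54661/0.01002 = 1656.51 s.

1657 s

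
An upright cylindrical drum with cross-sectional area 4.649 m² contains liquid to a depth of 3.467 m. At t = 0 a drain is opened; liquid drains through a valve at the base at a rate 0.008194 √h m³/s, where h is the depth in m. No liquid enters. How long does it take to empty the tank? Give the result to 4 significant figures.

A dh/dt = −Q_out = −0.008194 √h.
This is separable: 2 d(√h)/dt = −0.008194/A, so √h = √h₀ − (0.008194/(2A)) t.
Set h = 0: 2√h₀ = (0.008194/A) t_empty ⇒ t_empty = 2A√h₀/0.008194.
t_empty = 2·4.649·√3.467/0.008194 = 9.29800·1.86199/0.008194 = 2112.86 s.

2113 s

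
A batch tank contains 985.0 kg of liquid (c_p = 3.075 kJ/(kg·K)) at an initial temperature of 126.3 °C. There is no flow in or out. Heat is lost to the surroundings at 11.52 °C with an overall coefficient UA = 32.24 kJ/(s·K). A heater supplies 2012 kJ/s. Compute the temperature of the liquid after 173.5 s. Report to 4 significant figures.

82.19 °C

Heat balance on the well-mixed liquid: M c_p dT/dt = −UA(T − T_amb) + Q̇.
dT/dt = (T_ss − T)/τ with T_ss = T_amb + Q̇/UA = 11.52 + 2012/32.24 = 73.9269 °C, τ = M c_p/UA = 985.0·3.075/32.24 = 93.9477 s.
T approaches T_ss exponentially: T(t) = T_ss + (T₀ − T_ss) e^(−t/τ).
T(173.5) = 73.9269 + (52.3731)·0.157746 = 82.1886 °C.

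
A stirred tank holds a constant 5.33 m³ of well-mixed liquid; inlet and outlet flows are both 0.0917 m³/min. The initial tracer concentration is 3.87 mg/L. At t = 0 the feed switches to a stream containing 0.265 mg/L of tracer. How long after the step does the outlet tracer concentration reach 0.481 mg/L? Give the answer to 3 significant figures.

Mass balance on the solute (V constant): V dC/dt = Q(C_in − C), so τ = V/Q = 58.124 min.
C(t) = C_in + (C₀ − C_in) e^(−t/τ). Set C = 0.481 and solve for t:
e^(−t/τ) = (C − C_in)/(C₀ − C_in) = (0.481 − 0.265)/(3.87 − 0.265) = 0.059917
t = −τ ln(…) = 58.124 × 2.8148 = 163.61 min.

164 min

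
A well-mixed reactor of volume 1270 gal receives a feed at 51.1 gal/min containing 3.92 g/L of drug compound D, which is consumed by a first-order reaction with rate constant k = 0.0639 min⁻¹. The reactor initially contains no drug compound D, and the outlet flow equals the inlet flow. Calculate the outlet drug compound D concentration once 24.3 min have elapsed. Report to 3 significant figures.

Accumulation = in − out − consumed: V dC/dt = Q C_in − Q C − k V C.
This is linear with rate a = Q/V + k = 0.10414 min⁻¹.
C_ss = Q C_in/(Q + kV) = 1.5146 g/L; C(t) = C_ss + (C₀ − C_ss) e^(−a t).
C(24.3) = 1.5146 + (-1.5146)·e^(−0.10414·24.3) = 1.5146 + (-1.5146)·0.079618 = 1.3940 g/L.

1.39 g/L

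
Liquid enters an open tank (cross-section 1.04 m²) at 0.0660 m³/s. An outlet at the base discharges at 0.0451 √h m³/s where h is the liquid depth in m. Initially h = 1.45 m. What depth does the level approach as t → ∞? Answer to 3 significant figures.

2.14 m

Accumulation of liquid (constant cross-section A): A dh/dt = Q_in − 0.0451 √h. At steady state dh/dt = 0:
Q_in = 0.0451 √h_ss ⇒ √h_ss = 0.0660/0.0451 = 1.4634.
h_ss = 1.4634² = 2.1416 m. (Since h₀ = 1.45 m < h_ss, the level will rise toward this value.)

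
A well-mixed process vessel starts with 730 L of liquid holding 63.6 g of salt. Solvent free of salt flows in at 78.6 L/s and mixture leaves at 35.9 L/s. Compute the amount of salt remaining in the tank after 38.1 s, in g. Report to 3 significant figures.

23.7 g

Let m(t) be the amount of salt. Volume: V(t) = V₀ + (Q_in − Q_out) t = 730 + 42.700 t; V(38.1) = 2356.9 L.
No salt enters, so dm/dt = −Q_out · (m/V).
Separate: dm/m = −Q_out dt/V(t) ⇒ ln(m/m₀) = −(Q_out/(Q_in−Q_out)) ln(V/V₀).
m = m₀ (V₀/V)^(Q_out/(Q_in−Q_out)) = 63.6 × (730/2356.9)^(0.84075) = 23.741 g.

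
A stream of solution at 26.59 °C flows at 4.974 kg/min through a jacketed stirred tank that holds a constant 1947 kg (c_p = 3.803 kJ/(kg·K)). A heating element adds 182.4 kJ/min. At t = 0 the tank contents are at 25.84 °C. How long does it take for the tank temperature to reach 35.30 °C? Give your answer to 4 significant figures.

Energy balance: M c_p dT/dt = ṁ c_p (T_in − T) + 182.4.
τ = M/ṁ = 391.435 min; T_ss = T_in + Q̇/(ṁ c_p) = 36.2326 °C.
T(t) = T_ss + (T₀ − T_ss) e^(−t/τ). Set T = 35.30:
e^(−t/τ) = (35.30 − 36.2326)/(25.84 − 36.2326) = 0.0897342
t = −391.435 · ln(0.0897342) = 943.713 min.

943.7 min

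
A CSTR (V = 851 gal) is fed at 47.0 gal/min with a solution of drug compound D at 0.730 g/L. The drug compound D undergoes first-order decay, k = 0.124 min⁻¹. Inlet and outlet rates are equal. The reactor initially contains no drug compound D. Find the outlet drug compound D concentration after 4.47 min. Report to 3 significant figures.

V dC/dt = Q(C_in − C) − k V C.
This is linear with rate a = Q/V + k = 0.17923 min⁻¹.
C_ss = Q C_in/(Q + kV) = 0.22495 g/L; C(t) = C_ss + (C₀ − C_ss) e^(−a t).
C(4.47) = 0.22495 + (-0.22495)·e^(−0.17923·4.47) = 0.22495 + (-0.22495)·0.44881 = 0.12399 g/L.

0.124 g/L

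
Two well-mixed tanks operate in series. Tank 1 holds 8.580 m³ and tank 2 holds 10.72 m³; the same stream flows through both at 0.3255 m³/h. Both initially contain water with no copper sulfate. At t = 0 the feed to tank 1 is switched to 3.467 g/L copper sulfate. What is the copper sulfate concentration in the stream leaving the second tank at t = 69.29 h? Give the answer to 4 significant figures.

Each tank obeys Vᵢ dCᵢ/dt = Q(Cᵢ₋₁ − Cᵢ), so τᵢ = Vᵢ/Q.
τ₁ = 8.580/0.3255 = 26.3594 h; τ₂ = 10.72/0.3255 = 32.9339 h.
Tank 1: C₁ = C_in(1 − e^(−t/τ₁)). Tank 2 (τ₁ ≠ τ₂): C₂ = C_in[1 − (τ₁ e^(−t/τ₁) − τ₂ e^(−t/τ₂))/(τ₁ − τ₂)].
At t = 69.29: e^(−t/τ₁) = 0.0721752, e^(−t/τ₂) = 0.121979.
C₂ = 3.467·[1 − (26.3594·0.0721752 − 32.9339·0.121979)/(-6.57450)] = 3.467·0.678341 = 2.35181 g/L.

2.352 g/L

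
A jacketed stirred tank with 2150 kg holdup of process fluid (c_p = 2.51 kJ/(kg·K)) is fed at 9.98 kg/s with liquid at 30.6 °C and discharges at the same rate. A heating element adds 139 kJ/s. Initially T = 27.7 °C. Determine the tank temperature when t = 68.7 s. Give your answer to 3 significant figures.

30.0 °C

First-law balance (no shaft work): M c_p dT/dt = ṁ c_p (T_in − T) + 139.
Rearrange: dT/dt = (T_ss − T)/τ with τ = M/ṁ = 215.43 s and T_ss = T_in + Q̇/(ṁ c_p) = 36.149 °C.
T approaches T_ss exponentially: T(t) = T_ss + (T₀ − T_ss) e^(−t/τ).
T(68.7) = 36.149 + (-8.4489)·e^(−68.7/215.43) = 36.149 + (-8.4489)·0.72695 = 30.007 °C.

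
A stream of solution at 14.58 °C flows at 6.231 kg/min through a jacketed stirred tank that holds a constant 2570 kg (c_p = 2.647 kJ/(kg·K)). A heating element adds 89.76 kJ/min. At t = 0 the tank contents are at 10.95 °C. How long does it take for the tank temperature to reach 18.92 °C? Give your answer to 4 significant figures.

Heat balance on the well-mixed liquid: M c_p dT/dt = ṁ c_p (T_in − T) + 89.76.
τ = M/ṁ = 412.454 min; T_ss = T_in + Q̇/(ṁ c_p) = 20.0222 °C.
T(t) = T_ss + (T₀ − T_ss) e^(−t/τ). Set T = 18.92:
e^(−t/τ) = (18.92 − 20.0222)/(10.95 − 20.0222) = 0.121488
t = −412.454 · ln(0.121488) = 869.428 min.

869.4 min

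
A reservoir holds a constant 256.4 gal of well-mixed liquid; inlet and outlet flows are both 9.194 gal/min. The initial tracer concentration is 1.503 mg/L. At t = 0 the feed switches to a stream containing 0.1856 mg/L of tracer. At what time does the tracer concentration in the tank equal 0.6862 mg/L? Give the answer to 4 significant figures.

26.98 min

Species balance: V dC/dt = Q(C_in − C) ⇒ τ = V/Q = 27.8878 min.
C(t) = C_in + (C₀ − C_in) e^(−t/τ). Set C = 0.6862 and solve for t:
e^(−t/τ) = (C − C_in)/(C₀ − C_in) = (0.6862 − 0.1856)/(1.503 − 0.1856) = 0.379991
t = −τ ln(…) = 27.8878 × 0.967608 = 26.9844 min.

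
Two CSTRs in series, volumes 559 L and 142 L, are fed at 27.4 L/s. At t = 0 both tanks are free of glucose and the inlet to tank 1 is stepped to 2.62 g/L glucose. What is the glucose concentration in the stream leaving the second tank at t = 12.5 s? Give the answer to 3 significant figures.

Time constants: τᵢ = Vᵢ/Q for each well-mixed tank.
τ₁ = 559/27.4 = 20.401 s; τ₂ = 142/27.4 = 5.1825 s.
Solving the cascade with C₁(0)=C₂(0)=0 gives C₂(t) = C_in[1 − (τ₁ e^(−t/τ₁) − τ₂ e^(−t/τ₂))/(τ₁ − τ₂)].
At t = 12.5: e^(−t/τ₁) = 0.54189, e^(−t/τ₂) = 0.089638.
C₂ = 2.62·[1 − (20.401·0.54189 − 5.1825·0.089638)/(15.219)] = 2.62·0.30411 = 0.79677 g/L.

0.797 g/L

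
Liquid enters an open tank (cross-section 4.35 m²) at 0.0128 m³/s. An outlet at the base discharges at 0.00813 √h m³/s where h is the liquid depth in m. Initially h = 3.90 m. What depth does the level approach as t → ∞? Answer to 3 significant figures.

2.48 m

Accumulation of liquid (constant cross-section A): A dh/dt = Q_in − 0.00813 √h. At steady state dh/dt = 0:
Q_in = 0.00813 √h_ss ⇒ √h_ss = 0.0128/0.00813 = 1.5744.
h_ss = 1.5744² = 2.4788 m. (Since h₀ = 3.90 m > h_ss, the level will fall toward this value.)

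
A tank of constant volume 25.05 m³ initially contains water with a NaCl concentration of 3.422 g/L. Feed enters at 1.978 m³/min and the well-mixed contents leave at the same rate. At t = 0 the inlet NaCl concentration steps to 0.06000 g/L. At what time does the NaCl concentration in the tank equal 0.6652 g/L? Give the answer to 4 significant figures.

21.72 min

Species balance: V dC/dt = Q(C_in − C) ⇒ τ = V/Q = 12.6643 min.
C(t) = C_in + (C₀ − C_in) e^(−t/τ). Set C = 0.6652 and solve for t:
e^(−t/τ) = (C − C_in)/(C₀ − C_in) = (0.6652 − 0.06000)/(3.422 − 0.06000) = 0.180012
t = −τ ln(…) = 12.6643 × 1.71473 = 21.7159 min.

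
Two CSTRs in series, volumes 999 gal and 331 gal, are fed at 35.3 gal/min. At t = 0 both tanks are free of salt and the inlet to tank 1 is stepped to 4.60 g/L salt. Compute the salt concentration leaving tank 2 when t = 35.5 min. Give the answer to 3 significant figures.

2.69 g/L

Species balance on tank i: dCᵢ/dt = (Cᵢ₋₁ − Cᵢ)/τᵢ with τᵢ = Vᵢ/Q.
τ₁ = 999/35.3 = 28.300 min; τ₂ = 331/35.3 = 9.3768 min.
Solving the cascade with C₁(0)=C₂(0)=0 gives C₂(t) = C_in[1 − (τ₁ e^(−t/τ₁) − τ₂ e^(−t/τ₂))/(τ₁ − τ₂)].
At t = 35.5: e^(−t/τ₁) = 0.28525, e^(−t/τ₂) = 0.022687.
C₂ = 4.60·[1 − (28.300·0.28525 − 9.3768·0.022687)/(18.924)] = 4.60·0.58465 = 2.6894 g/L.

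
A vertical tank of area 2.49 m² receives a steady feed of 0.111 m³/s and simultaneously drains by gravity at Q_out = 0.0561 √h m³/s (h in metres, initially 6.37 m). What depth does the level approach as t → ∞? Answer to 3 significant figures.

3.91 m

A dh/dt = Q_in − 0.0561 √h. Steady state requires inflow = outflow:
Q_in = 0.0561 √h_ss ⇒ √h_ss = 0.111/0.0561 = 1.9786.
h_ss = 1.9786² = 3.9149 m. (Since h₀ = 6.37 m > h_ss, the level will fall toward this value.)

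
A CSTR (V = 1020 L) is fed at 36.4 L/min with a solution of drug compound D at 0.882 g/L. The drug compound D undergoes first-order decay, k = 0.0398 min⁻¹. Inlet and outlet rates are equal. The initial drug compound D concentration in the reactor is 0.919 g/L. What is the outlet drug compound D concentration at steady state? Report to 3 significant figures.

0.417 g/L

Accumulation = in − out − consumed: V dC/dt = Q C_in − Q C − k V C.
At steady state: 0 = Q C_in − (Q + kV) C_ss, so C_ss = Q C_in/(Q + kV).
C_ss = 36.4·0.882/(36.4 + 0.0398·1020) = 32.105/76.996 = 0.41697 g/L.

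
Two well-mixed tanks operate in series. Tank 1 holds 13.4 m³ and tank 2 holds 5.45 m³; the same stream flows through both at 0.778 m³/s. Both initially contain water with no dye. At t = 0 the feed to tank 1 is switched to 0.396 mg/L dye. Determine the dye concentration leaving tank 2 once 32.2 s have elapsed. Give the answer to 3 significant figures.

0.296 mg/L

Species balance on tank i: dCᵢ/dt = (Cᵢ₋₁ − Cᵢ)/τᵢ with τᵢ = Vᵢ/Q.
τ₁ = 13.4/0.778 = 17.224 s; τ₂ = 5.45/0.778 = 7.0051 s.
Tank 1: C₁ = C_in(1 − e^(−t/τ₁)). Tank 2 (τ₁ ≠ τ₂): C₂ = C_in[1 − (τ₁ e^(−t/τ₁) − τ₂ e^(−t/τ₂))/(τ₁ − τ₂)].
At t = 32.2: e^(−t/τ₁) = 0.15420, e^(−t/τ₂) = 0.010086.
C₂ = 0.396·[1 − (17.224·0.15420 − 7.0051·0.010086)/(10.219)] = 0.396·0.74701 = 0.29582 mg/L.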